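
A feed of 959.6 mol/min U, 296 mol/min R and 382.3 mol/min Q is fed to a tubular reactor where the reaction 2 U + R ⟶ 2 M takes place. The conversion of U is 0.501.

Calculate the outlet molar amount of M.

U reacted = 0.501 × 959.6 = 480.8 mol/min; ν_U = −2, so ξ = 480.8/2 = 240.4 mol/min.
Outlet amounts (n = n₀ + ν ξ):
  U: 959.6 − 2(240.4) = 478.8
  R: 296 − 1(240.4) = 55.62
  M: 0 + 2(240.4) = 480.8
  Q: 382.3 (inert)

481 mol/min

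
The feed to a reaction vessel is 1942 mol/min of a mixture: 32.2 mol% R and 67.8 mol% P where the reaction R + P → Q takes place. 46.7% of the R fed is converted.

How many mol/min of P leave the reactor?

R reacted = 0.467 × 625.3 = 292 mol/min; ν_R = −1, so ξ = 292/1 = 292 mol/min.
Outlet amounts (n = n₀ + ν ξ):
  R: 625.3 − 1(292) = 333.3
  P: 1317 − 1(292) = 1025
  Q: 0 + 1(292) = 292

1020 mol/min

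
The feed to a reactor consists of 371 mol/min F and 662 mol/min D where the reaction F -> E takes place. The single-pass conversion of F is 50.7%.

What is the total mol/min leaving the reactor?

1030 mol/min

F reacted = 0.507 × 371 = 188.1 mol/min; ν_F = −1, so ξ = 188.1/1 = 188.1 mol/min.
Outlet amounts (n = n₀ + ν ξ):
  F: 371 − 1(188.1) = 182.9
  E: 0 + 1(188.1) = 188.1
  D: 662 (inert)
Total out = 182.9 + 188.1 + 662 = 1033 mol/min.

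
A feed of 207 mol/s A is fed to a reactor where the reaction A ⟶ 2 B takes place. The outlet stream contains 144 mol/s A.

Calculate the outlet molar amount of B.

For A: n = n₀ − 1ξ → 144 = 207 − 1ξ, giving ξ = 63 mol/s.
Outlet amounts (n = n₀ + ν ξ):
  A: 207 − 1(63) = 144
  B: 0 + 2(63) = 126

126 mol/s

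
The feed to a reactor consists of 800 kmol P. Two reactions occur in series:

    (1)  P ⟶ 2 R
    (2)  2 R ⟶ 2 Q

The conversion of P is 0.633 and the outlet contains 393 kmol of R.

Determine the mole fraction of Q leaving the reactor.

Conversion of P: P consumed = 1ξ₁ = 0.633 × 800 → ξ₁ = 506.4 kmol.
R balance: n_R = 0 + 2ξ₁ − 2ξ₂ = 393 → ξ₂ = (2·506.4 − 393)/2 = 309.9 kmol.
Outlet amounts (n = n₀ + Σ ν·ξ):
  P: 800 − 1(506.4) = 293.6
  R: 0 + 2(506.4) − 2(309.9) = 393
  Q: 0 + 2(309.9) = 619.8
Total out = 1306 kmol; y_Q = 619.8 / 1306 = 0.4744.

0.474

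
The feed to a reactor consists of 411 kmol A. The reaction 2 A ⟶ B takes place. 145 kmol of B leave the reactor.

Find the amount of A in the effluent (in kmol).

121 kmol

For B: n = n₀ + 1ξ → 145 = 0 + 1ξ, giving ξ = 145 kmol.
Outlet amounts (n = n₀ + ν ξ):
  A: 411 − 2(145) = 121
  B: 0 + 1(145) = 145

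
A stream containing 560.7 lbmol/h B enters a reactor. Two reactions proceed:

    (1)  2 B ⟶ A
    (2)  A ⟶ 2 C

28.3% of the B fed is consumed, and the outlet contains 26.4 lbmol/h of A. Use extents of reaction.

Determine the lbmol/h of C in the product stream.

106 lbmol/h

Conversion of B: B consumed = 2ξ₁ = 0.283 × 560.7 → ξ₁ = 79.34 lbmol/h.
A balance: n_A = 0 + 1ξ₁ − 1ξ₂ = 26.4 → ξ₂ = (1·79.34 − 26.4)/1 = 52.94 lbmol/h.
Outlet amounts (n = n₀ + Σ ν·ξ):
  B: 560.7 − 2(79.34) = 402
  A: 0 + 1(79.34) − 1(52.94) = 26.4
  C: 0 + 2(52.94) = 105.9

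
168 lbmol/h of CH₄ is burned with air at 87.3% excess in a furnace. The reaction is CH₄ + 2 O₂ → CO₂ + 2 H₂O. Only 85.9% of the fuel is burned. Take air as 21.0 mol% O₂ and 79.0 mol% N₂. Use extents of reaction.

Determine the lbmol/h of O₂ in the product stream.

341 lbmol/h

Stoichiometric O₂ = 2 × 168 = 336 lbmol/h; O₂ fed = 336 × 1.873 = 629.3 lbmol/h.
N₂ fed = 629.3 × 79/21 = 2367 lbmol/h.
Fuel reacted = 0.859 × 168 → ξ = 144.3 lbmol/h.
Outlet (n = n₀ + ν ξ):
  CH₄: 168 − 1(144.3) = 23.69
  O₂: 629.3 − 2(144.3) = 340.7
  N₂: 2367 (inert)
  CO₂: 0 + 1(144.3) = 144.3
  H₂O: 0 + 2(144.3) = 288.6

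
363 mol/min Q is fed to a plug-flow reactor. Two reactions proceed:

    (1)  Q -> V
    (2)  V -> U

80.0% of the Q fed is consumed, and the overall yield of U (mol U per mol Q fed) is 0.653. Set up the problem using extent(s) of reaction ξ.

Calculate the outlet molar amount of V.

Conversion of Q: Q consumed = 1ξ₁ = 0.8 × 363 → ξ₁ = 290.4 mol/min.
Yield of U: 1ξ₂ / 363 = 0.653 → ξ₂ = 237 mol/min.
Outlet amounts (n = n₀ + Σ ν·ξ):
  Q: 363 − 1(290.4) = 72.6
  V: 0 + 1(290.4) − 1(237) = 53.36
  U: 0 + 1(237) = 237

53.4 mol/min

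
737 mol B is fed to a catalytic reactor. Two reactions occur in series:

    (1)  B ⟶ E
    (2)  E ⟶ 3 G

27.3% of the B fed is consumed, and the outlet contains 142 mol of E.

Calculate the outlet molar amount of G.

Conversion of B: B consumed = 1ξ₁ = 0.273 × 737 → ξ₁ = 201.2 mol.
E balance: n_E = 0 + 1ξ₁ − 1ξ₂ = 142 → ξ₂ = (1·201.2 − 142)/1 = 59.2 mol.
Outlet amounts (n = n₀ + Σ ν·ξ):
  B: 737 − 1(201.2) = 535.8
  E: 0 + 1(201.2) − 1(59.2) = 142
  G: 0 + 3(59.2) = 177.6

178 mol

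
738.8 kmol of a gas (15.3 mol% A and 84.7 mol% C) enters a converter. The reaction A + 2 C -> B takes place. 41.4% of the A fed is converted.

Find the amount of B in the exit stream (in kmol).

A reacted = 0.414 × 113 = 46.8 kmol; ν_A = −1, so ξ = 46.8/1 = 46.8 kmol.
Outlet amounts (n = n₀ + ν ξ):
  A: 113 − 1(46.8) = 66.24
  C: 625.8 − 2(46.8) = 532.2
  B: 0 + 1(46.8) = 46.8

46.8 kmol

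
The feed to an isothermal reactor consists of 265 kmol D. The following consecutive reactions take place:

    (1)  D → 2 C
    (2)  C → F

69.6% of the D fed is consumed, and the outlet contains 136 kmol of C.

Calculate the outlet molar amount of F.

Conversion of D: D consumed = 1ξ₁ = 0.696 × 265 → ξ₁ = 184.4 kmol.
C balance: n_C = 0 + 2ξ₁ − 1ξ₂ = 136 → ξ₂ = (2·184.4 − 136)/1 = 232.9 kmol.
Outlet amounts (n = n₀ + Σ ν·ξ):
  D: 265 − 1(184.4) = 80.56
  C: 0 + 2(184.4) − 1(232.9) = 136
  F: 0 + 1(232.9) = 232.9

233 kmol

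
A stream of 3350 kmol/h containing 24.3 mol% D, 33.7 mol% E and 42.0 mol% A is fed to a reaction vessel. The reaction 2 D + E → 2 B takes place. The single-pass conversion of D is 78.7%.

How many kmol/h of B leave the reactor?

D reacted = 0.787 × 814 = 640.7 kmol/h; ν_D = −2, so ξ = 640.7/2 = 320.3 kmol/h.
Outlet amounts (n = n₀ + ν ξ):
  D: 814 − 2(320.3) = 173.4
  E: 1129 − 1(320.3) = 808.6
  B: 0 + 2(320.3) = 640.7
  A: 1407 (inert)

641 kmol/h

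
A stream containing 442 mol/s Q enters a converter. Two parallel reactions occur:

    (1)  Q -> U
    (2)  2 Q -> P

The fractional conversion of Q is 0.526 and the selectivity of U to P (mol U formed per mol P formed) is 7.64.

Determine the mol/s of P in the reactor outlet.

24.1 mol/s

Conversion of Q: Q consumed = 0.526 × 442 = 232.5 mol/s = 1ξ₁ + 2ξ₂.
Selectivity: 1ξ₁ / (1ξ₂) = 7.64 → ξ₁ = 7.64 ξ₂.
Substitute: (1·7.64 + 2) ξ₂ = 232.5 → ξ₂ = 24.12 mol/s, ξ₁ = 184.3 mol/s.
Outlet amounts (n = n₀ + Σ ν·ξ):
  Q: 442 − 1(184.3) − 2(24.12) = 209.5
  U: 0 + 1(184.3) = 184.3
  P: 0 + 1(24.12) = 24.12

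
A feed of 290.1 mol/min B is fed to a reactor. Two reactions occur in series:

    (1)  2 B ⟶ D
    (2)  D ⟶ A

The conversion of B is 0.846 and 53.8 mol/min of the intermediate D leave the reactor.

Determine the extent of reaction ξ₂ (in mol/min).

Conversion of B: B consumed = 2ξ₁ = 0.846 × 290.1 → ξ₁ = 122.7 mol/min.
D balance: n_D = 0 + 1ξ₁ − 1ξ₂ = 53.8 → ξ₂ = (1·122.7 − 53.8)/1 = 68.91 mol/min.
Outlet amounts (n = n₀ + Σ ν·ξ):
  B: 290.1 − 2(122.7) = 44.68
  D: 0 + 1(122.7) − 1(68.91) = 53.8
  A: 0 + 1(68.91) = 68.91

ξ₂ = 68.9 mol/min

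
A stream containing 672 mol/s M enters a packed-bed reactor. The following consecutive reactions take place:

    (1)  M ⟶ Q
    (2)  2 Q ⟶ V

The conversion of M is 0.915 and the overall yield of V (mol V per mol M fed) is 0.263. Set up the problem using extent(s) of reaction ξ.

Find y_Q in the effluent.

0.528

Conversion of M: M consumed = 1ξ₁ = 0.915 × 672 → ξ₁ = 614.9 mol/s.
Yield of V: 1ξ₂ / 672 = 0.263 → ξ₂ = 176.7 mol/s.
Outlet amounts (n = n₀ + Σ ν·ξ):
  M: 672 − 1(614.9) = 57.12
  Q: 0 + 1(614.9) − 2(176.7) = 261.4
  V: 0 + 1(176.7) = 176.7
Total out = 495.3 mol/s; y_Q = 261.4 / 495.3 = 0.5278.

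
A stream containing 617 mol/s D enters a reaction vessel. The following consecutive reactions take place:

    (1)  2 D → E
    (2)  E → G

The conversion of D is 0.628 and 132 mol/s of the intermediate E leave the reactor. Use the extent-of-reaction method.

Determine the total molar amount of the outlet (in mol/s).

423 mol/s

Conversion of D: D consumed = 2ξ₁ = 0.628 × 617 → ξ₁ = 193.7 mol/s.
E balance: n_E = 0 + 1ξ₁ − 1ξ₂ = 132 → ξ₂ = (1·193.7 − 132)/1 = 61.74 mol/s.
Outlet amounts (n = n₀ + Σ ν·ξ):
  D: 617 − 2(193.7) = 229.5
  E: 0 + 1(193.7) − 1(61.74) = 132
  G: 0 + 1(61.74) = 61.74
Total out = 229.5 + 132 + 61.74 = 423.3 mol/s.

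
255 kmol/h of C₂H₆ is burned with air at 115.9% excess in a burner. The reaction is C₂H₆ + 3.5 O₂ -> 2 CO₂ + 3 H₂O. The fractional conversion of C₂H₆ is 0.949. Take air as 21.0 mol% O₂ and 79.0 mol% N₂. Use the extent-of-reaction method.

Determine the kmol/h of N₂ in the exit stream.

Stoichiometric O₂ = 3.5 × 255 = 892.5 kmol/h; O₂ fed = 892.5 × 2.159 = 1927 kmol/h.
N₂ fed = 1927 × 79/21 = 7249 kmol/h.
Fuel reacted = 0.949 × 255 → ξ = 242 kmol/h.
Outlet (n = n₀ + ν ξ):
  C₂H₆: 255 − 1(242) = 13.01
  O₂: 1927 − 3.5(242) = 1080
  N₂: 7249 (inert)
  CO₂: 0 + 2(242) = 484
  H₂O: 0 + 3(242) = 726

7250 kmol/h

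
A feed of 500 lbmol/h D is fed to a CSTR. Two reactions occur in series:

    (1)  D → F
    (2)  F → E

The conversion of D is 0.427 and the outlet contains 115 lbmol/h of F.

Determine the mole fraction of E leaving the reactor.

0.197

Conversion of D: D consumed = 1ξ₁ = 0.427 × 500 → ξ₁ = 213.5 lbmol/h.
F balance: n_F = 0 + 1ξ₁ − 1ξ₂ = 115 → ξ₂ = (1·213.5 − 115)/1 = 98.5 lbmol/h.
Outlet amounts (n = n₀ + Σ ν·ξ):
  D: 500 − 1(213.5) = 286.5
  F: 0 + 1(213.5) − 1(98.5) = 115
  E: 0 + 1(98.5) = 98.5
Total out = 500 lbmol/h; y_E = 98.5 / 500 = 0.197.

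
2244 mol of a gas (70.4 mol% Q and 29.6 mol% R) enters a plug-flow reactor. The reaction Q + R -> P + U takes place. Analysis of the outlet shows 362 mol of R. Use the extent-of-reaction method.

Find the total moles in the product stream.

For R: n = n₀ − 1ξ → 362 = 664.2 − 1ξ, giving ξ = 302.2 mol.
Outlet amounts (n = n₀ + ν ξ):
  Q: 1580 − 1(302.2) = 1278
  R: 664.2 − 1(302.2) = 362
  P: 0 + 1(302.2) = 302.2
  U: 0 + 1(302.2) = 302.2
Total out = 1278 + 362 + 302.2 + 302.2 = 2244 mol.

2240 mol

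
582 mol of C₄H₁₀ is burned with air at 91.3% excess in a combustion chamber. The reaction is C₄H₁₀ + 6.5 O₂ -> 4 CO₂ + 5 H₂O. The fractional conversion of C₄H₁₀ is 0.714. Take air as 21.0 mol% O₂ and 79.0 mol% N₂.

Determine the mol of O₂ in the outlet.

4540 mol

Stoichiometric O₂ = 6.5 × 582 = 3783 mol; O₂ fed = 3783 × 1.913 = 7237 mol.
N₂ fed = 7237 × 79/21 = 27220 mol.
Fuel reacted = 0.714 × 582 → ξ = 415.5 mol.
Outlet (n = n₀ + ν ξ):
  C₄H₁₀: 582 − 1(415.5) = 166.5
  O₂: 7237 − 6.5(415.5) = 4536
  N₂: 27220 (inert)
  CO₂: 0 + 4(415.5) = 1662
  H₂O: 0 + 5(415.5) = 2078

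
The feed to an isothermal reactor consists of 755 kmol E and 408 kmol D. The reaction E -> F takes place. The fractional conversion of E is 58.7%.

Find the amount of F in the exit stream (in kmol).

E reacted = 0.587 × 755 = 443.2 kmol; ν_E = −1, so ξ = 443.2/1 = 443.2 kmol.
Outlet amounts (n = n₀ + ν ξ):
  E: 755 − 1(443.2) = 311.8
  F: 0 + 1(443.2) = 443.2
  D: 408 (inert)

443 kmol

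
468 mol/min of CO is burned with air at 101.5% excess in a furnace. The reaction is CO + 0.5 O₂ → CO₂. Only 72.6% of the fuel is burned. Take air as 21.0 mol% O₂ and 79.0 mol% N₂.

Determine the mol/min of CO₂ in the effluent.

340 mol/min

Stoichiometric O₂ = 0.5 × 468 = 234 mol/min; O₂ fed = 234 × 2.015 = 471.5 mol/min.
N₂ fed = 471.5 × 79/21 = 1774 mol/min.
Fuel reacted = 0.726 × 468 → ξ = 339.8 mol/min.
Outlet (n = n₀ + ν ξ):
  CO: 468 − 1(339.8) = 128.2
  O₂: 471.5 − 0.5(339.8) = 301.6
  N₂: 1774 (inert)
  CO₂: 0 + 1(339.8) = 339.8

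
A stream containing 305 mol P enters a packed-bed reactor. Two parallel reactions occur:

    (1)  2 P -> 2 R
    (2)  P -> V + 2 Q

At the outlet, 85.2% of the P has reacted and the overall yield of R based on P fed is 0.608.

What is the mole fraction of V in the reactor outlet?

0.164

Yield of R: 2ξ₁ / 305 = 0.608 → ξ₁ = 92.72 mol.
Conversion of P: 2ξ₁ + 1ξ₂ = 0.852 × 305 = 259.9 → ξ₂ = 74.42 mol.
Outlet amounts (n = n₀ + Σ ν·ξ):
  P: 305 − 2(92.72) − 1(74.42) = 45.14
  R: 0 + 2(92.72) = 185.4
  V: 0 + 1(74.42) = 74.42
  Q: 0 + 2(74.42) = 148.8
Total out = 453.8 mol; y_V = 74.42 / 453.8 = 0.164.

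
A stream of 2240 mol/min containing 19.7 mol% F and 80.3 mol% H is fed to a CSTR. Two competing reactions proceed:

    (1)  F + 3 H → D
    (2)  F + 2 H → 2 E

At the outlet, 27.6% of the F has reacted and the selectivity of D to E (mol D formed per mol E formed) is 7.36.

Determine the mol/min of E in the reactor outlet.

Conversion of F: F consumed = 0.276 × 441.3 = 121.8 mol/min = 1ξ₁ + 1ξ₂.
Selectivity: 1ξ₁ / (2ξ₂) = 7.36 → ξ₁ = 14.72 ξ₂.
Substitute: (1·14.72 + 1) ξ₂ = 121.8 → ξ₂ = 7.748 mol/min, ξ₁ = 114 mol/min.
Outlet amounts (n = n₀ + Σ ν·ξ):
  F: 441.3 − 1(114) − 1(7.748) = 319.5
  H: 1799 − 3(114) − 2(7.748) = 1441
  D: 0 + 1(114) = 114
  E: 0 + 2(7.748) = 15.5

15.5 mol/min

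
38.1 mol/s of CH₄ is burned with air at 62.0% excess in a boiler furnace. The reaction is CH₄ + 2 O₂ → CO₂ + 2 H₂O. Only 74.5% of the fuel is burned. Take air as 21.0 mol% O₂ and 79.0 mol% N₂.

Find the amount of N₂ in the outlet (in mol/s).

464 mol/s

Stoichiometric O₂ = 2 × 38.1 = 76.2 mol/s; O₂ fed = 76.2 × 1.620 = 123.4 mol/s.
N₂ fed = 123.4 × 79/21 = 464.4 mol/s.
Fuel reacted = 0.745 × 38.1 → ξ = 28.38 mol/s.
Outlet (n = n₀ + ν ξ):
  CH₄: 38.1 − 1(28.38) = 9.716
  O₂: 123.4 − 2(28.38) = 66.68
  N₂: 464.4 (inert)
  CO₂: 0 + 1(28.38) = 28.38
  H₂O: 0 + 2(28.38) = 56.77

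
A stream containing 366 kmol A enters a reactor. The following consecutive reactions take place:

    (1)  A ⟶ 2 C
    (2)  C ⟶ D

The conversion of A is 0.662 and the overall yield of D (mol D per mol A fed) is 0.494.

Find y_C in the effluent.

Conversion of A: A consumed = 1ξ₁ = 0.662 × 366 → ξ₁ = 242.3 kmol.
Yield of D: 1ξ₂ / 366 = 0.494 → ξ₂ = 180.8 kmol.
Outlet amounts (n = n₀ + Σ ν·ξ):
  A: 366 − 1(242.3) = 123.7
  C: 0 + 2(242.3) − 1(180.8) = 303.8
  D: 0 + 1(180.8) = 180.8
Total out = 608.3 kmol; y_C = 303.8 / 608.3 = 0.4994.

0.499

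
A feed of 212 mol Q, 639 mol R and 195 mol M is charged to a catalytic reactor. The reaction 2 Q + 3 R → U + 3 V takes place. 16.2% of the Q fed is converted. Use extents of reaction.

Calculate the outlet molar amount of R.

587 mol

Q reacted = 0.162 × 212 = 34.34 mol; ν_Q = −2, so ξ = 34.34/2 = 17.17 mol.
Outlet amounts (n = n₀ + ν ξ):
  Q: 212 − 2(17.17) = 177.7
  R: 639 − 3(17.17) = 587.5
  U: 0 + 1(17.17) = 17.17
  V: 0 + 3(17.17) = 51.52
  M: 195 (inert)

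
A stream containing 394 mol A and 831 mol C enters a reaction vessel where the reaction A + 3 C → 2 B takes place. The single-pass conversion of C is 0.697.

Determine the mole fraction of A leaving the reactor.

0.24

C reacted = 0.697 × 831 = 579.2 mol; ν_C = −3, so ξ = 579.2/3 = 193.1 mol.
Outlet amounts (n = n₀ + ν ξ):
  A: 394 − 1(193.1) = 200.9
  C: 831 − 3(193.1) = 251.8
  B: 0 + 2(193.1) = 386.1
Total out = 838.9 mol; y_A = 200.9 / 838.9 = 0.2395.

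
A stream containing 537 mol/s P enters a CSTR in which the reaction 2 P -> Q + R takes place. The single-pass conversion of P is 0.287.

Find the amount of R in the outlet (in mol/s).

77.1 mol/s

P reacted = 0.287 × 537 = 154.1 mol/s; ν_P = −2, so ξ = 154.1/2 = 77.06 mol/s.
Outlet amounts (n = n₀ + ν ξ):
  P: 537 − 2(77.06) = 382.9
  Q: 0 + 1(77.06) = 77.06
  R: 0 + 1(77.06) = 77.06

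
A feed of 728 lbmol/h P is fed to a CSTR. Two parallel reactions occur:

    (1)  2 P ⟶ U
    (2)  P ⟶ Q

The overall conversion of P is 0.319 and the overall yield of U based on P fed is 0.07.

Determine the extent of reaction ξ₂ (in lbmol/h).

Yield of U: 1ξ₁ / 728 = 0.07 → ξ₁ = 50.96 lbmol/h.
Conversion of P: 2ξ₁ + 1ξ₂ = 0.319 × 728 = 232.2 → ξ₂ = 130.3 lbmol/h.
Outlet amounts (n = n₀ + Σ ν·ξ):
  P: 728 − 2(50.96) − 1(130.3) = 495.8
  U: 0 + 1(50.96) = 50.96
  Q: 0 + 1(130.3) = 130.3

ξ₂ = 130 lbmol/h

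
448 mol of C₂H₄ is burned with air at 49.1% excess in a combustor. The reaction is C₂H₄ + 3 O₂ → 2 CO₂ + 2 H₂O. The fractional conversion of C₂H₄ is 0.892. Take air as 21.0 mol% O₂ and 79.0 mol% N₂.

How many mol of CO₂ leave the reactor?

799 mol

Stoichiometric O₂ = 3 × 448 = 1344 mol; O₂ fed = 1344 × 1.491 = 2004 mol.
N₂ fed = 2004 × 79/21 = 7538 mol.
Fuel reacted = 0.892 × 448 → ξ = 399.6 mol.
Outlet (n = n₀ + ν ξ):
  C₂H₄: 448 − 1(399.6) = 48.38
  O₂: 2004 − 3(399.6) = 805.1
  N₂: 7538 (inert)
  CO₂: 0 + 2(399.6) = 799.2
  H₂O: 0 + 2(399.6) = 799.2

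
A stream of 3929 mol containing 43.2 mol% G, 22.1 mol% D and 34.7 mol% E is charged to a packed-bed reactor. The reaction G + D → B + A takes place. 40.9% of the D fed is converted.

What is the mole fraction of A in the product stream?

D reacted = 0.409 × 868.3 = 355.1 mol; ν_D = −1, so ξ = 355.1/1 = 355.1 mol.
Outlet amounts (n = n₀ + ν ξ):
  G: 1697 − 1(355.1) = 1342
  D: 868.3 − 1(355.1) = 513.2
  B: 0 + 1(355.1) = 355.1
  A: 0 + 1(355.1) = 355.1
  E: 1363 (inert)
Total out = 3929 mol; y_A = 355.1 / 3929 = 0.09039.

0.0904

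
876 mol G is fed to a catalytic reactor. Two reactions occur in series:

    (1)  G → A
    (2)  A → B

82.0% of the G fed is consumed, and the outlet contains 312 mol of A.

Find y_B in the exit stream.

0.464

Conversion of G: G consumed = 1ξ₁ = 0.82 × 876 → ξ₁ = 718.3 mol.
A balance: n_A = 0 + 1ξ₁ − 1ξ₂ = 312 → ξ₂ = (1·718.3 − 312)/1 = 406.3 mol.
Outlet amounts (n = n₀ + Σ ν·ξ):
  G: 876 − 1(718.3) = 157.7
  A: 0 + 1(718.3) − 1(406.3) = 312
  B: 0 + 1(406.3) = 406.3
Total out = 876 mol; y_B = 406.3 / 876 = 0.4638.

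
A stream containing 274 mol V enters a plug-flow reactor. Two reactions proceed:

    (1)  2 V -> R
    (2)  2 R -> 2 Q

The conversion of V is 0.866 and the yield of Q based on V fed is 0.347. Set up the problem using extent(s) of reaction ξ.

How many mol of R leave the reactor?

23.6 mol

Conversion of V: V consumed = 2ξ₁ = 0.866 × 274 → ξ₁ = 118.6 mol.
Yield of Q: 2ξ₂ / 274 = 0.347 → ξ₂ = 47.54 mol.
Outlet amounts (n = n₀ + Σ ν·ξ):
  V: 274 − 2(118.6) = 36.72
  R: 0 + 1(118.6) − 2(47.54) = 23.56
  Q: 0 + 2(47.54) = 95.08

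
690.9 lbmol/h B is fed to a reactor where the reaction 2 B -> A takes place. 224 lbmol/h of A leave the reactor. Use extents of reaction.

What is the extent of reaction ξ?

ξ = 224 lbmol/h

For A: n = n₀ + 1ξ → 224 = 0 + 1ξ, giving ξ = 224 lbmol/h.
Outlet amounts (n = n₀ + ν ξ):
  B: 690.9 − 2(224) = 242.9
  A: 0 + 1(224) = 224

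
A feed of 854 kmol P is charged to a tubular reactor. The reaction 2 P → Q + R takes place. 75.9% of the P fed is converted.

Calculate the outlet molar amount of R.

P reacted = 0.759 × 854 = 648.2 kmol; ν_P = −2, so ξ = 648.2/2 = 324.1 kmol.
Outlet amounts (n = n₀ + ν ξ):
  P: 854 − 2(324.1) = 205.8
  Q: 0 + 1(324.1) = 324.1
  R: 0 + 1(324.1) = 324.1

324 kmol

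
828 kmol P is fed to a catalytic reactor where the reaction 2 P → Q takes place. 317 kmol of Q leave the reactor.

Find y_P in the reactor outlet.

For Q: n = n₀ + 1ξ → 317 = 0 + 1ξ, giving ξ = 317 kmol.
Outlet amounts (n = n₀ + ν ξ):
  P: 828 − 2(317) = 194
  Q: 0 + 1(317) = 317
Total out = 511 kmol; y_P = 194 / 511 = 0.3796.

0.38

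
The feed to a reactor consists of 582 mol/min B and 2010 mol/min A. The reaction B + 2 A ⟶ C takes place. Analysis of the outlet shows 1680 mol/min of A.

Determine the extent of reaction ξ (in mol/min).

ξ = 165 mol/min

For A: n = n₀ − 2ξ → 1680 = 2010 − 2ξ, giving ξ = 165 mol/min.
Outlet amounts (n = n₀ + ν ξ):
  B: 582 − 1(165) = 417
  A: 2010 − 2(165) = 1680
  C: 0 + 1(165) = 165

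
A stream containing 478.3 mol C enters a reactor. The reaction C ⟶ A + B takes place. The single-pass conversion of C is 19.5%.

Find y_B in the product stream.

0.163

C reacted = 0.195 × 478.3 = 93.27 mol; ν_C = −1, so ξ = 93.27/1 = 93.27 mol.
Outlet amounts (n = n₀ + ν ξ):
  C: 478.3 − 1(93.27) = 385
  A: 0 + 1(93.27) = 93.27
  B: 0 + 1(93.27) = 93.27
Total out = 571.6 mol; y_B = 93.27 / 571.6 = 0.1632.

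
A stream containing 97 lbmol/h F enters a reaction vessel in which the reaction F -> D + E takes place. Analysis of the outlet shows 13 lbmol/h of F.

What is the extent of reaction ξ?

For F: n = n₀ − 1ξ → 13 = 97 − 1ξ, giving ξ = 84 lbmol/h.
Outlet amounts (n = n₀ + ν ξ):
  F: 97 − 1(84) = 13
  D: 0 + 1(84) = 84
  E: 0 + 1(84) = 84

ξ = 84 lbmol/h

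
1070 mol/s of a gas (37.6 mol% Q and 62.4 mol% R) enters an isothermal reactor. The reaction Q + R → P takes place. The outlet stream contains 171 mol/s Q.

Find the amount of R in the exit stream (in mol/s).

For Q: n = n₀ − 1ξ → 171 = 402.3 − 1ξ, giving ξ = 231.3 mol/s.
Outlet amounts (n = n₀ + ν ξ):
  Q: 402.3 − 1(231.3) = 171
  R: 667.7 − 1(231.3) = 436.4
  P: 0 + 1(231.3) = 231.3

436 mol/s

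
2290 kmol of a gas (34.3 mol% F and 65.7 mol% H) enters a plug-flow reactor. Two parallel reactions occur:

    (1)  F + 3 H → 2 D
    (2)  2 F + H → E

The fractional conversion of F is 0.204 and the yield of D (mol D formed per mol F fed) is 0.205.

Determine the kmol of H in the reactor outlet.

1220 kmol

Yield of D: 2ξ₁ / 785.5 = 0.205 → ξ₁ = 80.51 kmol.
Conversion of F: 1ξ₁ + 2ξ₂ = 0.204 × 785.5 = 160.2 → ξ₂ = 39.86 kmol.
Outlet amounts (n = n₀ + Σ ν·ξ):
  F: 785.5 − 1(80.51) − 2(39.86) = 625.2
  H: 1505 − 3(80.51) − 1(39.86) = 1223
  D: 0 + 2(80.51) = 161
  E: 0 + 1(39.86) = 39.86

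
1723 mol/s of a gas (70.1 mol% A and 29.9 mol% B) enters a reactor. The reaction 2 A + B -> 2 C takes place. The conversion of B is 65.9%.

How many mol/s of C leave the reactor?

679 mol/s

B reacted = 0.659 × 515.2 = 339.5 mol/s; ν_B = −1, so ξ = 339.5/1 = 339.5 mol/s.
Outlet amounts (n = n₀ + ν ξ):
  A: 1208 − 2(339.5) = 528.8
  B: 515.2 − 1(339.5) = 175.7
  C: 0 + 2(339.5) = 679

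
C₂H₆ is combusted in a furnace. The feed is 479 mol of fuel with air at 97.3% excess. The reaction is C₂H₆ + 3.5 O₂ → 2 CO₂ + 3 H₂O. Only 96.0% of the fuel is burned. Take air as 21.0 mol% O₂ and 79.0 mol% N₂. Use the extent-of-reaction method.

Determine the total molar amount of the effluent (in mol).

Stoichiometric O₂ = 3.5 × 479 = 1676 mol; O₂ fed = 1676 × 1.973 = 3308 mol.
N₂ fed = 3308 × 79/21 = 12440 mol.
Fuel reacted = 0.96 × 479 → ξ = 459.8 mol.
Outlet (n = n₀ + ν ξ):
  C₂H₆: 479 − 1(459.8) = 19.16
  O₂: 3308 − 3.5(459.8) = 1698
  N₂: 12440 (inert)
  CO₂: 0 + 2(459.8) = 919.7
  H₂O: 0 + 3(459.8) = 1380
Total out = 19.16 + 1698 + 12440 + 919.7 + 1380 = 16460 mol.

16500 mol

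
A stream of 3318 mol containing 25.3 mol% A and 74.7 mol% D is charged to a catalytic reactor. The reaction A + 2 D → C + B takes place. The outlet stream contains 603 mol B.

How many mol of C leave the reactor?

For B: n = n₀ + 1ξ → 603 = 0 + 1ξ, giving ξ = 603 mol.
Outlet amounts (n = n₀ + ν ξ):
  A: 839.5 − 1(603) = 236.5
  D: 2479 − 2(603) = 1273
  C: 0 + 1(603) = 603
  B: 0 + 1(603) = 603

603 mol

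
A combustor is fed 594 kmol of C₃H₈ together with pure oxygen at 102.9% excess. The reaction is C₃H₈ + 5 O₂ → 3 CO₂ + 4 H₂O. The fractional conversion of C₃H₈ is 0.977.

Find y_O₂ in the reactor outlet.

Stoichiometric O₂ = 5 × 594 = 2970 kmol; O₂ fed = 2970 × 2.029 = 6026 kmol.
Fuel reacted = 0.977 × 594 → ξ = 580.3 kmol.
Outlet (n = n₀ + ν ξ):
  C₃H₈: 594 − 1(580.3) = 13.66
  O₂: 6026 − 5(580.3) = 3124
  CO₂: 0 + 3(580.3) = 1741
  H₂O: 0 + 4(580.3) = 2321
Total out = 7200 kmol; y_O₂ = 3124 / 7200 = 0.4339.

0.434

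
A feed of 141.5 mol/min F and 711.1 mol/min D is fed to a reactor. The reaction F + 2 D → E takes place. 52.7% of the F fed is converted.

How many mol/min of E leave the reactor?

74.6 mol/min

F reacted = 0.527 × 141.5 = 74.57 mol/min; ν_F = −1, so ξ = 74.57/1 = 74.57 mol/min.
Outlet amounts (n = n₀ + ν ξ):
  F: 141.5 − 1(74.57) = 66.93
  D: 711.1 − 2(74.57) = 562
  E: 0 + 1(74.57) = 74.57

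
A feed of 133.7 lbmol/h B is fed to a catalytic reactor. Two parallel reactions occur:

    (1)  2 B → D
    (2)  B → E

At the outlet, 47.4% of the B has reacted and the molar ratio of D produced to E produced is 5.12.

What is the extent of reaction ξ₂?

ξ₂ = 5.64 lbmol/h

Conversion of B: B consumed = 0.474 × 133.7 = 63.37 lbmol/h = 2ξ₁ + 1ξ₂.
Selectivity: 1ξ₁ / (1ξ₂) = 5.12 → ξ₁ = 5.12 ξ₂.
Substitute: (2·5.12 + 1) ξ₂ = 63.37 → ξ₂ = 5.638 lbmol/h, ξ₁ = 28.87 lbmol/h.
Outlet amounts (n = n₀ + Σ ν·ξ):
  B: 133.7 − 2(28.87) − 1(5.638) = 70.33
  D: 0 + 1(28.87) = 28.87
  E: 0 + 1(5.638) = 5.638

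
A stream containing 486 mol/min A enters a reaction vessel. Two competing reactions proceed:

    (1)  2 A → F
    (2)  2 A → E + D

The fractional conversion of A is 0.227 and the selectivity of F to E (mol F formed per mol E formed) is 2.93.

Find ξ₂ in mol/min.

ξ₂ = 14 mol/min

Conversion of A: A consumed = 0.227 × 486 = 110.3 mol/min = 2ξ₁ + 2ξ₂.
Selectivity: 1ξ₁ / (1ξ₂) = 2.93 → ξ₁ = 2.93 ξ₂.
Substitute: (2·2.93 + 2) ξ₂ = 110.3 → ξ₂ = 14.04 mol/min, ξ₁ = 41.13 mol/min.
Outlet amounts (n = n₀ + Σ ν·ξ):
  A: 486 − 2(41.13) − 2(14.04) = 375.7
  F: 0 + 1(41.13) = 41.13
  E: 0 + 1(14.04) = 14.04
  D: 0 + 1(14.04) = 14.04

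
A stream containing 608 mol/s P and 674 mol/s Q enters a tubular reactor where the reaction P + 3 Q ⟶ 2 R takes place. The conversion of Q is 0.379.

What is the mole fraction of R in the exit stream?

0.153

Q reacted = 0.379 × 674 = 255.4 mol/s; ν_Q = −3, so ξ = 255.4/3 = 85.15 mol/s.
Outlet amounts (n = n₀ + ν ξ):
  P: 608 − 1(85.15) = 522.9
  Q: 674 − 3(85.15) = 418.6
  R: 0 + 2(85.15) = 170.3
Total out = 1112 mol/s; y_R = 170.3 / 1112 = 0.1532.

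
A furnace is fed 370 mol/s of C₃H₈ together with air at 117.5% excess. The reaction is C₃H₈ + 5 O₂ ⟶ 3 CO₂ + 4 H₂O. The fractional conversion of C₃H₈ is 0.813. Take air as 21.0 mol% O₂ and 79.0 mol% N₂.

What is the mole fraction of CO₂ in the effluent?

Stoichiometric O₂ = 5 × 370 = 1850 mol/s; O₂ fed = 1850 × 2.175 = 4024 mol/s.
N₂ fed = 4024 × 79/21 = 15140 mol/s.
Fuel reacted = 0.813 × 370 → ξ = 300.8 mol/s.
Outlet (n = n₀ + ν ξ):
  C₃H₈: 370 − 1(300.8) = 69.19
  O₂: 4024 − 5(300.8) = 2520
  N₂: 15140 (inert)
  CO₂: 0 + 3(300.8) = 902.4
  H₂O: 0 + 4(300.8) = 1203
Total out = 19830 mol/s; y_CO₂ = 902.4 / 19830 = 0.0455.

0.0455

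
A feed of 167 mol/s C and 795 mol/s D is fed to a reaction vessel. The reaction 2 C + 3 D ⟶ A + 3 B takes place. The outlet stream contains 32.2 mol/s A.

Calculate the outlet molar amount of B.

96.6 mol/s

For A: n = n₀ + 1ξ → 32.2 = 0 + 1ξ, giving ξ = 32.2 mol/s.
Outlet amounts (n = n₀ + ν ξ):
  C: 167 − 2(32.2) = 102.6
  D: 795 − 3(32.2) = 698.4
  A: 0 + 1(32.2) = 32.2
  B: 0 + 3(32.2) = 96.6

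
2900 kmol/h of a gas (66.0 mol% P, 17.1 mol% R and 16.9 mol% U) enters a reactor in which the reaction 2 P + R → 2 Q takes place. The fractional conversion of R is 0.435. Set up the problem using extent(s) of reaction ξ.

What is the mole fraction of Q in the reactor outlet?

0.161

R reacted = 0.435 × 495.9 = 215.7 kmol/h; ν_R = −1, so ξ = 215.7/1 = 215.7 kmol/h.
Outlet amounts (n = n₀ + ν ξ):
  P: 1914 − 2(215.7) = 1483
  R: 495.9 − 1(215.7) = 280.2
  Q: 0 + 2(215.7) = 431.4
  U: 490.1 (inert)
Total out = 2684 kmol/h; y_Q = 431.4 / 2684 = 0.1607.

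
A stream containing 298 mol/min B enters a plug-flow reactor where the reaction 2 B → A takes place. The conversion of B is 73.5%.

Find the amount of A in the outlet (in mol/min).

B reacted = 0.735 × 298 = 219 mol/min; ν_B = −2, so ξ = 219/2 = 109.5 mol/min.
Outlet amounts (n = n₀ + ν ξ):
  B: 298 − 2(109.5) = 78.97
  A: 0 + 1(109.5) = 109.5

110 mol/min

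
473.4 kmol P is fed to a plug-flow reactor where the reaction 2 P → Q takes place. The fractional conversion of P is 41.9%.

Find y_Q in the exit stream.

0.265

P reacted = 0.419 × 473.4 = 198.4 kmol; ν_P = −2, so ξ = 198.4/2 = 99.18 kmol.
Outlet amounts (n = n₀ + ν ξ):
  P: 473.4 − 2(99.18) = 275
  Q: 0 + 1(99.18) = 99.18
Total out = 374.2 kmol; y_Q = 99.18 / 374.2 = 0.265.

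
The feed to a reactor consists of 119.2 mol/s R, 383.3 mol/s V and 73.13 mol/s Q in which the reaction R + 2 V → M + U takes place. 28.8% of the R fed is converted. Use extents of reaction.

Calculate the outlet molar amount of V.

315 mol/s

R reacted = 0.288 × 119.2 = 34.33 mol/s; ν_R = −1, so ξ = 34.33/1 = 34.33 mol/s.
Outlet amounts (n = n₀ + ν ξ):
  R: 119.2 − 1(34.33) = 84.87
  V: 383.3 − 2(34.33) = 314.6
  M: 0 + 1(34.33) = 34.33
  U: 0 + 1(34.33) = 34.33
  Q: 73.13 (inert)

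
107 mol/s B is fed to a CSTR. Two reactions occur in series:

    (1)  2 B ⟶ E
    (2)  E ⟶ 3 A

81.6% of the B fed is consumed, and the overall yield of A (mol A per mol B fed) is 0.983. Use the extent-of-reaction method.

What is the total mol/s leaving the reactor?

133 mol/s

Conversion of B: B consumed = 2ξ₁ = 0.816 × 107 → ξ₁ = 43.66 mol/s.
Yield of A: 3ξ₂ / 107 = 0.983 → ξ₂ = 35.06 mol/s.
Outlet amounts (n = n₀ + Σ ν·ξ):
  B: 107 − 2(43.66) = 19.69
  E: 0 + 1(43.66) − 1(35.06) = 8.596
  A: 0 + 3(35.06) = 105.2
Total out = 19.69 + 8.596 + 105.2 = 133.5 mol/s.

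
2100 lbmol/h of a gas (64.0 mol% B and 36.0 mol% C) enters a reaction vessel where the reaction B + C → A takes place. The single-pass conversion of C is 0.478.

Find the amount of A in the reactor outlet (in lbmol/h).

C reacted = 0.478 × 756 = 361.4 lbmol/h; ν_C = −1, so ξ = 361.4/1 = 361.4 lbmol/h.
Outlet amounts (n = n₀ + ν ξ):
  B: 1344 − 1(361.4) = 982.6
  C: 756 − 1(361.4) = 394.6
  A: 0 + 1(361.4) = 361.4

361 lbmol/h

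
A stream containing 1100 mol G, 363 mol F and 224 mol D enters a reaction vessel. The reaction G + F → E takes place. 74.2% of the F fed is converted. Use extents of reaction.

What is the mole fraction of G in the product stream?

F reacted = 0.742 × 363 = 269.3 mol; ν_F = −1, so ξ = 269.3/1 = 269.3 mol.
Outlet amounts (n = n₀ + ν ξ):
  G: 1100 − 1(269.3) = 830.7
  F: 363 − 1(269.3) = 93.65
  E: 0 + 1(269.3) = 269.3
  D: 224 (inert)
Total out = 1418 mol; y_G = 830.7 / 1418 = 0.5859.

0.586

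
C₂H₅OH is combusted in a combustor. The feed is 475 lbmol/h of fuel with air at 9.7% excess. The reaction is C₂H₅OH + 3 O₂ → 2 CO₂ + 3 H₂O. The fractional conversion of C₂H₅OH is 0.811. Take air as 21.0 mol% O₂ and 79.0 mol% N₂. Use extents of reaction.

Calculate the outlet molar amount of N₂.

Stoichiometric O₂ = 3 × 475 = 1425 lbmol/h; O₂ fed = 1425 × 1.097 = 1563 lbmol/h.
N₂ fed = 1563 × 79/21 = 5881 lbmol/h.
Fuel reacted = 0.811 × 475 → ξ = 385.2 lbmol/h.
Outlet (n = n₀ + ν ξ):
  C₂H₅OH: 475 − 1(385.2) = 89.77
  O₂: 1563 − 3(385.2) = 407.5
  N₂: 5881 (inert)
  CO₂: 0 + 2(385.2) = 770.5
  H₂O: 0 + 3(385.2) = 1156

5880 lbmol/h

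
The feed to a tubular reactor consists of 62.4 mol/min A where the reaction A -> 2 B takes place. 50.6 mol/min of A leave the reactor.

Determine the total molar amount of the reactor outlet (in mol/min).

For A: n = n₀ − 1ξ → 50.6 = 62.4 − 1ξ, giving ξ = 11.8 mol/min.
Outlet amounts (n = n₀ + ν ξ):
  A: 62.4 − 1(11.8) = 50.6
  B: 0 + 2(11.8) = 23.6
Total out = 50.6 + 23.6 = 74.2 mol/min.

74.2 mol/min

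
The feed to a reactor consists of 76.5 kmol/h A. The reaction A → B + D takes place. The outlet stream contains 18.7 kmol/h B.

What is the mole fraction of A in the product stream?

0.607

For B: n = n₀ + 1ξ → 18.7 = 0 + 1ξ, giving ξ = 18.7 kmol/h.
Outlet amounts (n = n₀ + ν ξ):
  A: 76.5 − 1(18.7) = 57.8
  B: 0 + 1(18.7) = 18.7
  D: 0 + 1(18.7) = 18.7
Total out = 95.2 kmol/h; y_A = 57.8 / 95.2 = 0.6071.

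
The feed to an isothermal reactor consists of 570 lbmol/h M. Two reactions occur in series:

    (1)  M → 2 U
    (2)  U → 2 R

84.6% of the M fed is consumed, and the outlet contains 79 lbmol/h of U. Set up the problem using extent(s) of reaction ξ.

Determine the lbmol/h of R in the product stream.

1770 lbmol/h

Conversion of M: M consumed = 1ξ₁ = 0.846 × 570 → ξ₁ = 482.2 lbmol/h.
U balance: n_U = 0 + 2ξ₁ − 1ξ₂ = 79 → ξ₂ = (2·482.2 − 79)/1 = 885.4 lbmol/h.
Outlet amounts (n = n₀ + Σ ν·ξ):
  M: 570 − 1(482.2) = 87.78
  U: 0 + 2(482.2) − 1(885.4) = 79
  R: 0 + 2(885.4) = 1771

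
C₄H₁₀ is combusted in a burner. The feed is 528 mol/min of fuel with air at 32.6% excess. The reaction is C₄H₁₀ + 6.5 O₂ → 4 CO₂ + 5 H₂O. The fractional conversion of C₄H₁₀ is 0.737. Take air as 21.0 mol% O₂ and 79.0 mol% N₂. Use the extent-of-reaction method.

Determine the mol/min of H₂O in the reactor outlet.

1950 mol/min

Stoichiometric O₂ = 6.5 × 528 = 3432 mol/min; O₂ fed = 3432 × 1.326 = 4551 mol/min.
N₂ fed = 4551 × 79/21 = 17120 mol/min.
Fuel reacted = 0.737 × 528 → ξ = 389.1 mol/min.
Outlet (n = n₀ + ν ξ):
  C₄H₁₀: 528 − 1(389.1) = 138.9
  O₂: 4551 − 6.5(389.1) = 2021
  N₂: 17120 (inert)
  CO₂: 0 + 4(389.1) = 1557
  H₂O: 0 + 5(389.1) = 1946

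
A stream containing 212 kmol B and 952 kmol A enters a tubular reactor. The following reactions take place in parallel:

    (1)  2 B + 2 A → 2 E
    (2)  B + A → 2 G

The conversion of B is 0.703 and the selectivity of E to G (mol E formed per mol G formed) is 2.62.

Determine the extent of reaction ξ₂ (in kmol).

ξ₂ = 23.9 kmol

Conversion of B: B consumed = 0.703 × 212 = 149 kmol = 2ξ₁ + 1ξ₂.
Selectivity: 2ξ₁ / (2ξ₂) = 2.62 → ξ₁ = 2.62 ξ₂.
Substitute: (2·2.62 + 1) ξ₂ = 149 → ξ₂ = 23.88 kmol, ξ₁ = 62.58 kmol.
Outlet amounts (n = n₀ + Σ ν·ξ):
  B: 212 − 2(62.58) − 1(23.88) = 62.96
  A: 952 − 2(62.58) − 1(23.88) = 803
  E: 0 + 2(62.58) = 125.2
  G: 0 + 2(23.88) = 47.77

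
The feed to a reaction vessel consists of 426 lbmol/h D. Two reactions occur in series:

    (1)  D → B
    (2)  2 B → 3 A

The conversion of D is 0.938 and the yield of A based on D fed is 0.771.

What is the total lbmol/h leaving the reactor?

Conversion of D: D consumed = 1ξ₁ = 0.938 × 426 → ξ₁ = 399.6 lbmol/h.
Yield of A: 3ξ₂ / 426 = 0.771 → ξ₂ = 109.5 lbmol/h.
Outlet amounts (n = n₀ + Σ ν·ξ):
  D: 426 − 1(399.6) = 26.41
  B: 0 + 1(399.6) − 2(109.5) = 180.6
  A: 0 + 3(109.5) = 328.4
Total out = 26.41 + 180.6 + 328.4 = 535.5 lbmol/h.

535 lbmol/h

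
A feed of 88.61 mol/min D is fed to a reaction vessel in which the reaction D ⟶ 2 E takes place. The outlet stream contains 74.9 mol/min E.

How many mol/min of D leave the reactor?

For E: n = n₀ + 2ξ → 74.9 = 0 + 2ξ, giving ξ = 37.45 mol/min.
Outlet amounts (n = n₀ + ν ξ):
  D: 88.61 − 1(37.45) = 51.16
  E: 0 + 2(37.45) = 74.9

51.2 mol/min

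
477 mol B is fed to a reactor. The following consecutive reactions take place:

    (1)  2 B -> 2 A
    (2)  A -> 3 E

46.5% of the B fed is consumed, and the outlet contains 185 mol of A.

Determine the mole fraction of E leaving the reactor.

0.201

Conversion of B: B consumed = 2ξ₁ = 0.465 × 477 → ξ₁ = 110.9 mol.
A balance: n_A = 0 + 2ξ₁ − 1ξ₂ = 185 → ξ₂ = (2·110.9 − 185)/1 = 36.81 mol.
Outlet amounts (n = n₀ + Σ ν·ξ):
  B: 477 − 2(110.9) = 255.2
  A: 0 + 2(110.9) − 1(36.81) = 185
  E: 0 + 3(36.81) = 110.4
Total out = 550.6 mol; y_E = 110.4 / 550.6 = 0.2005.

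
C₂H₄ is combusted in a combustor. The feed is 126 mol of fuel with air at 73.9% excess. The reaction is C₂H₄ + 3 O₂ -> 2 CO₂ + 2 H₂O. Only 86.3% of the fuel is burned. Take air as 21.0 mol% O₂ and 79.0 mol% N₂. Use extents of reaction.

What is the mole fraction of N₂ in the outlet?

Stoichiometric O₂ = 3 × 126 = 378 mol; O₂ fed = 378 × 1.739 = 657.3 mol.
N₂ fed = 657.3 × 79/21 = 2473 mol.
Fuel reacted = 0.863 × 126 → ξ = 108.7 mol.
Outlet (n = n₀ + ν ξ):
  C₂H₄: 126 − 1(108.7) = 17.26
  O₂: 657.3 − 3(108.7) = 331.1
  N₂: 2473 (inert)
  CO₂: 0 + 2(108.7) = 217.5
  H₂O: 0 + 2(108.7) = 217.5
Total out = 3256 mol; y_N₂ = 2473 / 3256 = 0.7594.

0.759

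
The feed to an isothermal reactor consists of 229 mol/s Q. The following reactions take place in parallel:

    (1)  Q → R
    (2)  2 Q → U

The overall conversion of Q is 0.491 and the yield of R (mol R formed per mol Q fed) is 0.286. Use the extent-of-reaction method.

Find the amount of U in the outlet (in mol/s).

23.5 mol/s

Yield of R: 1ξ₁ / 229 = 0.286 → ξ₁ = 65.49 mol/s.
Conversion of Q: 1ξ₁ + 2ξ₂ = 0.491 × 229 = 112.4 → ξ₂ = 23.47 mol/s.
Outlet amounts (n = n₀ + Σ ν·ξ):
  Q: 229 − 1(65.49) − 2(23.47) = 116.6
  R: 0 + 1(65.49) = 65.49
  U: 0 + 1(23.47) = 23.47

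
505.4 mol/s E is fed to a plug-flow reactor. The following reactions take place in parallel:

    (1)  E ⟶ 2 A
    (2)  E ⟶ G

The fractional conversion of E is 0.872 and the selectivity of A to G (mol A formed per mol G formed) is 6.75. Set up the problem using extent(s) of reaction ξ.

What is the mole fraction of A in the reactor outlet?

0.804

Conversion of E: E consumed = 0.872 × 505.4 = 440.7 mol/s = 1ξ₁ + 1ξ₂.
Selectivity: 2ξ₁ / (1ξ₂) = 6.75 → ξ₁ = 3.375 ξ₂.
Substitute: (1·3.375 + 1) ξ₂ = 440.7 → ξ₂ = 100.7 mol/s, ξ₁ = 340 mol/s.
Outlet amounts (n = n₀ + Σ ν·ξ):
  E: 505.4 − 1(340) − 1(100.7) = 64.69
  A: 0 + 2(340) = 680
  G: 0 + 1(100.7) = 100.7
Total out = 845.4 mol/s; y_A = 680 / 845.4 = 0.8043.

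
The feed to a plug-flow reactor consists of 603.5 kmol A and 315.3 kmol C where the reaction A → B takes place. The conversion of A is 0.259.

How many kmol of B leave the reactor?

156 kmol

A reacted = 0.259 × 603.5 = 156.3 kmol; ν_A = −1, so ξ = 156.3/1 = 156.3 kmol.
Outlet amounts (n = n₀ + ν ξ):
  A: 603.5 − 1(156.3) = 447.2
  B: 0 + 1(156.3) = 156.3
  C: 315.3 (inert)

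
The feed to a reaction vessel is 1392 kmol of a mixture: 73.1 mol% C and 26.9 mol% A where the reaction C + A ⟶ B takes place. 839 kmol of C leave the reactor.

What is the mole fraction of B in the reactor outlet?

0.147

For C: n = n₀ − 1ξ → 839 = 1018 − 1ξ, giving ξ = 178.6 kmol.
Outlet amounts (n = n₀ + ν ξ):
  C: 1018 − 1(178.6) = 839
  A: 374.4 − 1(178.6) = 195.9
  B: 0 + 1(178.6) = 178.6
Total out = 1213 kmol; y_B = 178.6 / 1213 = 0.1471.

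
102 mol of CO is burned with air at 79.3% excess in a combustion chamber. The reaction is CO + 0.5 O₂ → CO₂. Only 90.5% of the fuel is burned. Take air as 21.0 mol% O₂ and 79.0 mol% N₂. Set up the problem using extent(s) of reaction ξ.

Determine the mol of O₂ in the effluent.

45.3 mol

Stoichiometric O₂ = 0.5 × 102 = 51 mol; O₂ fed = 51 × 1.793 = 91.44 mol.
N₂ fed = 91.44 × 79/21 = 344 mol.
Fuel reacted = 0.905 × 102 → ξ = 92.31 mol.
Outlet (n = n₀ + ν ξ):
  CO: 102 − 1(92.31) = 9.69
  O₂: 91.44 − 0.5(92.31) = 45.29
  N₂: 344 (inert)
  CO₂: 0 + 1(92.31) = 92.31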